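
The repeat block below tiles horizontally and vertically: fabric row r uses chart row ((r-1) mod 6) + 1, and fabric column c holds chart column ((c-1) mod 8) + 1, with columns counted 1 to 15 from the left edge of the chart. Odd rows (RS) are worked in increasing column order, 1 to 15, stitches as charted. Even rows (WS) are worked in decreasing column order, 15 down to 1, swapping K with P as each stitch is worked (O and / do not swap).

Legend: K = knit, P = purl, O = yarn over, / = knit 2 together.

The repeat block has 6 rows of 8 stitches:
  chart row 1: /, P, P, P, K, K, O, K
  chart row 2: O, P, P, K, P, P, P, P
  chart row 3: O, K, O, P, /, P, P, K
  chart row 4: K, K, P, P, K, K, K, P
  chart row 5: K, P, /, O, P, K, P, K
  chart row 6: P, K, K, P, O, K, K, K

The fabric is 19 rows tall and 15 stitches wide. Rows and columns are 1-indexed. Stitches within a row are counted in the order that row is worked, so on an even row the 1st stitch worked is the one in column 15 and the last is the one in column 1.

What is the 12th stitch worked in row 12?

Row 12: (12-1) mod 6 = 5, so use chart row 6. Even row -> WS.
Chart row 6 tiled across columns 1-15: P K K P O K K K P K K P O K K
Wrong side: read the tiled row from column 15 down to 1 and exchange K with P (leave O, /).
Row 12 as worked: P P O K P P K P P P O K P P K
Stitch 12 in working order -> K

Stitch:
K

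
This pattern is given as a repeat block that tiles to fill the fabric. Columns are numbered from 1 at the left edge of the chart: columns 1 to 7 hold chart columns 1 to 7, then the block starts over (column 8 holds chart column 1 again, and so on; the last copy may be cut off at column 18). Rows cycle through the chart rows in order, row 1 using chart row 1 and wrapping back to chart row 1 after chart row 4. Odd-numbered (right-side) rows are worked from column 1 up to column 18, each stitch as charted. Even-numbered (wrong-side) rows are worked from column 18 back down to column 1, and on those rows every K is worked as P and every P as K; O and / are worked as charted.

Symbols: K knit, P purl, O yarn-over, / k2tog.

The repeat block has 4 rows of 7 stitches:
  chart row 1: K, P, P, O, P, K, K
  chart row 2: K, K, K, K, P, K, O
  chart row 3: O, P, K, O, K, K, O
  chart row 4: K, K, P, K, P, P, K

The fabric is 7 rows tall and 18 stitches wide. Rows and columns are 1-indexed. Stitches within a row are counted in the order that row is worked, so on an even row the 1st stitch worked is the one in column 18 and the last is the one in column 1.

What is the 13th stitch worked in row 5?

Stitch:
K

Derivation:
Row 5 uses chart row ((5-1) mod 4)+1 = 1. Row 5 is odd, so RS.
Chart row 1 tiled across columns 1-18: K P P O P K K K P P O P K K K P P O
RS: work column 1 to column 18, symbols as charted — the tiled row is the row as worked.
Stitch 13 in working order -> K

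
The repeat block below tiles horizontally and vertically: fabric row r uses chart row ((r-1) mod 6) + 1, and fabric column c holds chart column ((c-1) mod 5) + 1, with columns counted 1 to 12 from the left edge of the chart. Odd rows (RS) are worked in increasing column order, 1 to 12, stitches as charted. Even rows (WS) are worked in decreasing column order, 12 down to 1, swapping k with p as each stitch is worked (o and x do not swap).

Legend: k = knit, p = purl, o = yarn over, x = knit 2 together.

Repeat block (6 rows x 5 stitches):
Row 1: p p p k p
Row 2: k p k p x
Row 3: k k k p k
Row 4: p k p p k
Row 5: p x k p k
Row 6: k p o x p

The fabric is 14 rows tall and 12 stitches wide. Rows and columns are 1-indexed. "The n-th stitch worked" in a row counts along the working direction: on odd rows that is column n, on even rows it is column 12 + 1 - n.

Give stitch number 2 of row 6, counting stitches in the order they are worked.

Row 6 uses chart row ((6-1) mod 6)+1 = 6. Row 6 is even, so WS.
Chart row 6 tiled across columns 1-12: k p o x p k p o x p k p
WS row: flip the tiled sequence (start at column 12) and apply k<->p; o and x stay.
Row 6 as worked: k p k x o k p k x o k p
Stitch 2 in working order -> p

Stitch:
p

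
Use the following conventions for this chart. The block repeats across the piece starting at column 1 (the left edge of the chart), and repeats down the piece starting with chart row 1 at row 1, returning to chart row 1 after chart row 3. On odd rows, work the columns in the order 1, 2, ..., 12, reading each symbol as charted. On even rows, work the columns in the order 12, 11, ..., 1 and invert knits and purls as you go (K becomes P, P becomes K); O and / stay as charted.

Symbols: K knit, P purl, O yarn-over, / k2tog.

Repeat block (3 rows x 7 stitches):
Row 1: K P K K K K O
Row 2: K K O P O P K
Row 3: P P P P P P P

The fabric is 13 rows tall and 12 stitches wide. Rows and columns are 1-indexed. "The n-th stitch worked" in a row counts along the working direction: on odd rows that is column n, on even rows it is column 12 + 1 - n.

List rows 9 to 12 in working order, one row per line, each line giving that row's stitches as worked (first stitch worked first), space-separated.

== ROWS AS WORKED ==
P P P P P P P P P P P P
P P P K P O P P P P K P
K K O P O P K K K O P O
K K K K K K K K K K K K

Derivation:
Row 9: chart row 3, RS - tile across columns 1-12 and work as-is.
Row 10: chart row 1, WS - tiled (columns 1-12): K P K K K K O K P K K K; work from column 12 back to 1 with K<->P swapped.
Row 11: chart row 2, RS - tile across columns 1-12 and work as-is.
Row 12: chart row 3, WS - tiled (columns 1-12): P P P P P P P P P P P P; work from column 12 back to 1 with K<->P swapped.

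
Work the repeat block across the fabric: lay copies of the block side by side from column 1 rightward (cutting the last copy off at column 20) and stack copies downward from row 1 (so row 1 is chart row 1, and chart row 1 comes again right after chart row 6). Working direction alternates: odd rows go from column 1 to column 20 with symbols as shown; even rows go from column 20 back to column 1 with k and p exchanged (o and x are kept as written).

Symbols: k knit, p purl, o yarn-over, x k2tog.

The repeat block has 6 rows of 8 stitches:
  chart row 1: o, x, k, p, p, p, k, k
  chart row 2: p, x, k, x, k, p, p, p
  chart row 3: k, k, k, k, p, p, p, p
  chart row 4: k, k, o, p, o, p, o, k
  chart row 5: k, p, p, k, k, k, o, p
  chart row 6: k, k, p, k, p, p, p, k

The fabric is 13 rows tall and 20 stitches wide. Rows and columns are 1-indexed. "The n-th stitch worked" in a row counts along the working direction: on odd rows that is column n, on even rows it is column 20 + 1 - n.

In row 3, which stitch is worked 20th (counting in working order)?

Row 3: (3-1) mod 6 = 2, so use chart row 3. Odd row -> RS.
Chart row 3 tiled across columns 1-20: k k k k p p p p k k k k p p p p k k k k
Right side: take the tiled row as-is (worked left to right from column 1).
The 20th stitch worked is k.

Result:
k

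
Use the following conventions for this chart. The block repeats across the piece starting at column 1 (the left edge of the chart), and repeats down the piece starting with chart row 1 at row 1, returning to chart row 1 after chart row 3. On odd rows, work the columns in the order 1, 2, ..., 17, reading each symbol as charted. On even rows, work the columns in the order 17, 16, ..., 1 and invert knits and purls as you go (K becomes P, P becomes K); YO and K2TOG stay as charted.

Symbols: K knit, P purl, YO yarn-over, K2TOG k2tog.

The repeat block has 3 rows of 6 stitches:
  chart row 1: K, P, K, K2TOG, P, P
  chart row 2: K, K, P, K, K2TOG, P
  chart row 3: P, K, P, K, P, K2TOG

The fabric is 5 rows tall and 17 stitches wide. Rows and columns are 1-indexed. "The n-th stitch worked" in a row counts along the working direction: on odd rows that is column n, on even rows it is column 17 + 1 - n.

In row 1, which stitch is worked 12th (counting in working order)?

Result:
P

Derivation:
Row 1: (1-1) mod 3 = 0, so use chart row 1. Odd row -> RS.
Chart row 1 tiled across columns 1-17: K P K K2TOG P P K P K K2TOG P P K P K K2TOG P
RS row: no reversal, no swap; stitch n worked = column n.
The 12th stitch worked is P.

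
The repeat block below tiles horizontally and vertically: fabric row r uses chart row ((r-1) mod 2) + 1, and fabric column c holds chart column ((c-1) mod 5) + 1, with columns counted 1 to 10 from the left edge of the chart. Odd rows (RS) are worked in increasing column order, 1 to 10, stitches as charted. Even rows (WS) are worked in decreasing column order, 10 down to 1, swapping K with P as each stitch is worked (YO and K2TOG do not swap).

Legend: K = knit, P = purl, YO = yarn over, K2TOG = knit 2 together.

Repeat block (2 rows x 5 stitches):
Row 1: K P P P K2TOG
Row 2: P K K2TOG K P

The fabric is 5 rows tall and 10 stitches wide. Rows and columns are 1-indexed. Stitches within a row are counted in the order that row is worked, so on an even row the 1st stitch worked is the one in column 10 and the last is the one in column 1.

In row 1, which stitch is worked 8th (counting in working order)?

Row 1: (1-1) mod 2 = 0, so use chart row 1. Odd row -> RS.
Chart row 1 tiled across columns 1-10: K P P P K2TOG K P P P K2TOG
RS: work column 1 to column 10, symbols as charted — the tiled row is the row as worked.
The 8th stitch worked is P.

Result:
P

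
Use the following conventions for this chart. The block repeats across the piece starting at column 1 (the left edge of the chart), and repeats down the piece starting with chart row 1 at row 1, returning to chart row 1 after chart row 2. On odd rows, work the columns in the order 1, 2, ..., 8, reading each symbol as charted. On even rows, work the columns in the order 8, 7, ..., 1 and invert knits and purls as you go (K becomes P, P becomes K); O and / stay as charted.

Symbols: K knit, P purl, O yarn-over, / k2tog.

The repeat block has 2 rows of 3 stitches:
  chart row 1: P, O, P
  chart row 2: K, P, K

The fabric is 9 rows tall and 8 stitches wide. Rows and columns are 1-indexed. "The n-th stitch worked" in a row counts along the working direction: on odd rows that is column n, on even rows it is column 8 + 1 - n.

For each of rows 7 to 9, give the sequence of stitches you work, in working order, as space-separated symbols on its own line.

Row 7: chart row 1, RS - tile across columns 1-8 and work as-is.
Row 8: chart row 2, WS - tiled (columns 1-8): K P K K P K K P; work from column 8 back to 1 with K<->P swapped.
Row 9: chart row 1, RS - tile across columns 1-8 and work as-is.

Result:
P O P P O P P O
K P P K P P K P
P O P P O P P O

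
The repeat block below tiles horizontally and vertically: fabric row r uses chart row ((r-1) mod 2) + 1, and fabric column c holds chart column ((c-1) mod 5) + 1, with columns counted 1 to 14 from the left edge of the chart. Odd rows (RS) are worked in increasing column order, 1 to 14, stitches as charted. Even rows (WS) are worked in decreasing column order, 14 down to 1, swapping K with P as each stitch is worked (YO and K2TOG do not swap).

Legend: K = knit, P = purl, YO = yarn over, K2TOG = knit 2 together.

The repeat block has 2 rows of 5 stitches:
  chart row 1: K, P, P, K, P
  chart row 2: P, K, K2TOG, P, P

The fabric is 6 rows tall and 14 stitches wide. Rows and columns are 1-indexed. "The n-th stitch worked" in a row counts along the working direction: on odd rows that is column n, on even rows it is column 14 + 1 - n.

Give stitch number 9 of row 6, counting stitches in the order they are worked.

Row 6 uses chart row ((6-1) mod 2)+1 = 2. Row 6 is even, so WS.
Chart row 2 tiled across columns 1-14: P K K2TOG P P P K K2TOG P P P K K2TOG P
WS: work from column 14 back to column 1 (reverse the tiled row), swapping K<->P (YO and K2TOG unchanged).
Row 6 as worked: K K2TOG P K K K K2TOG P K K K K2TOG P K
Stitch 9 in working order -> K

Result:
K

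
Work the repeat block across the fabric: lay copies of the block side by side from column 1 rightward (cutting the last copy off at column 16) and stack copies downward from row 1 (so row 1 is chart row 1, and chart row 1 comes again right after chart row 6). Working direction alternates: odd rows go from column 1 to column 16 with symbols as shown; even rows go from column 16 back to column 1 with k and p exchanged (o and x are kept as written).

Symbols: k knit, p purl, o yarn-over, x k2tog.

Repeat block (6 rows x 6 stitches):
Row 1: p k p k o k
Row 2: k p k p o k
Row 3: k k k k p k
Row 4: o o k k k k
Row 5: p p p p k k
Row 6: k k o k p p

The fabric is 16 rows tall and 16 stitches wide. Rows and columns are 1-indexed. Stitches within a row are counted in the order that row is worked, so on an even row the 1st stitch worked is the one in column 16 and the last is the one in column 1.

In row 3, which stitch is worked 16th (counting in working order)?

Row 3 uses chart row ((3-1) mod 6)+1 = 3. Row 3 is odd, so RS.
Chart row 3 tiled across columns 1-16: k k k k p k k k k k p k k k k k
Right side: take the tiled row as-is (worked left to right from column 1).
Stitch 16 in working order -> k

Result:
k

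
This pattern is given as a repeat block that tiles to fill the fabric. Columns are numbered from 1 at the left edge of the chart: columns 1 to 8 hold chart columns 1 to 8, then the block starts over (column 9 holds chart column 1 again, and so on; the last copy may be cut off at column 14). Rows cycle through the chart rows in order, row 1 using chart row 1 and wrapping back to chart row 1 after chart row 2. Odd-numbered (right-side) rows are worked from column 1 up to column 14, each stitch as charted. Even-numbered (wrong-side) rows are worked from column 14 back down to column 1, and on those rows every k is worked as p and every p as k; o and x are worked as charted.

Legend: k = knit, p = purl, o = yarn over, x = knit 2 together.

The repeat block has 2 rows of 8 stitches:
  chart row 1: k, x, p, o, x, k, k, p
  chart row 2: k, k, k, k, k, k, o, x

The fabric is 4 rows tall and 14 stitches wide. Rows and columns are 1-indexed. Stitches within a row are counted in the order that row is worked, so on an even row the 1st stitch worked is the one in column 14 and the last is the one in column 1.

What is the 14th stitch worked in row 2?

Stitch:
p

Derivation:
For row 2: chart row = ((2-1) mod 2) + 1 = 2; this is a WS (even) row.
Chart row 2 tiled across columns 1-14: k k k k k k o x k k k k k k
WS: work from column 14 back to column 1 (reverse the tiled row), swapping k<->p (o and x unchanged).
Row 2 as worked: p p p p p p x o p p p p p p
Stitch 14 in working order -> p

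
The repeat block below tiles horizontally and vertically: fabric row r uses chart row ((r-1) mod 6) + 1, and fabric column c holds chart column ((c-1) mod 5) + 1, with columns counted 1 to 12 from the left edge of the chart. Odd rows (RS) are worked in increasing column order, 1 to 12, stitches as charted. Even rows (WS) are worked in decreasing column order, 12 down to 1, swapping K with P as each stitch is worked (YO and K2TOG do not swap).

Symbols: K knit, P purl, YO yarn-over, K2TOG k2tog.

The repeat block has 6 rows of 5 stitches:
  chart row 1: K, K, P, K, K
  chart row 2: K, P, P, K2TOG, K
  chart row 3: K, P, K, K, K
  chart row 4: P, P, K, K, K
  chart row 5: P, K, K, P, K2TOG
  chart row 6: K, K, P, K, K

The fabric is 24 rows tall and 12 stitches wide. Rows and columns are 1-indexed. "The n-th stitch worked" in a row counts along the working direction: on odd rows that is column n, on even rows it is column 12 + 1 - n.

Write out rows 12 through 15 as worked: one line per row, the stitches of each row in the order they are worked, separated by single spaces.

Row 12: chart row 6, WS - tiled (columns 1-12): K K P K K K K P K K K K; work from column 12 back to 1 with K<->P swapped.
Row 13: chart row 1, RS - tile across columns 1-12 and work as-is.
Row 14: chart row 2, WS - tiled (columns 1-12): K P P K2TOG K K P P K2TOG K K P; work from column 12 back to 1 with K<->P swapped.
Row 15: chart row 3, RS - tile across columns 1-12 and work as-is.

Rows as worked:
P P P P K P P P P K P P
K K P K K K K P K K K K
K P P K2TOG K K P P K2TOG K K P
K P K K K K P K K K K P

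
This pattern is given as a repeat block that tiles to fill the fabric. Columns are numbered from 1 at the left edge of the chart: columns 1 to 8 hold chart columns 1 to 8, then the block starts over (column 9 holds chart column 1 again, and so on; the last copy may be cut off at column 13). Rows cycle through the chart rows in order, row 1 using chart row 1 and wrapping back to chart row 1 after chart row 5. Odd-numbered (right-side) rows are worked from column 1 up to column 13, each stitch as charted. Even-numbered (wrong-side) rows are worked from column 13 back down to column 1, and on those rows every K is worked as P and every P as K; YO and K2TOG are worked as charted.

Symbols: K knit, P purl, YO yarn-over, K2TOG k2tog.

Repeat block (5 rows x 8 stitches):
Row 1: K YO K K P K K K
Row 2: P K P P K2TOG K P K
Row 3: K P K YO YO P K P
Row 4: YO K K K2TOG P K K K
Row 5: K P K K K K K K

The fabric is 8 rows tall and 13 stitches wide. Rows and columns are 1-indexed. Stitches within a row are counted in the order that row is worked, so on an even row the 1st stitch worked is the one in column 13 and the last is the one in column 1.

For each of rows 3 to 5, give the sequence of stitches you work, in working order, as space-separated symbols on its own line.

Row 3: chart row 3, RS - tile across columns 1-13 and work as-is.
Row 4: chart row 4, WS - tiled (columns 1-13): YO K K K2TOG P K K K YO K K K2TOG P; work from column 13 back to 1 with K<->P swapped.
Row 5: chart row 5, RS - tile across columns 1-13 and work as-is.

== ROWS AS WORKED ==
K P K YO YO P K P K P K YO YO
K K2TOG P P YO P P P K K2TOG P P YO
K P K K K K K K K P K K K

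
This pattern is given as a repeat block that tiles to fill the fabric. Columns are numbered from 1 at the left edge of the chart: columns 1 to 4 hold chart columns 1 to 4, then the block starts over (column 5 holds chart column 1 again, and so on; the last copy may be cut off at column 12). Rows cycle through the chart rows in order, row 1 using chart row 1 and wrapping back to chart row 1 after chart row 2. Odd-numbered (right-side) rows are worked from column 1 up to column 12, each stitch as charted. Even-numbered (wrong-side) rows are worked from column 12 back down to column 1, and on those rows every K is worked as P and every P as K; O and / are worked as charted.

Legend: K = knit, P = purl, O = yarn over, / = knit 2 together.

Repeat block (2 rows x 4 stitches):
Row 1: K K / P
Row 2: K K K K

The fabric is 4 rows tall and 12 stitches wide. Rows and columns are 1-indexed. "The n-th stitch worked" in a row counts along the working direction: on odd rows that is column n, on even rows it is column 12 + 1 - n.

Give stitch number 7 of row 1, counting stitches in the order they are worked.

Result:
/

Derivation:
Row 1: (1-1) mod 2 = 0, so use chart row 1. Odd row -> RS.
Chart row 1 tiled across columns 1-12: K K / P K K / P K K / P
Right side: take the tiled row as-is (worked left to right from column 1).
Stitch 7 in working order -> /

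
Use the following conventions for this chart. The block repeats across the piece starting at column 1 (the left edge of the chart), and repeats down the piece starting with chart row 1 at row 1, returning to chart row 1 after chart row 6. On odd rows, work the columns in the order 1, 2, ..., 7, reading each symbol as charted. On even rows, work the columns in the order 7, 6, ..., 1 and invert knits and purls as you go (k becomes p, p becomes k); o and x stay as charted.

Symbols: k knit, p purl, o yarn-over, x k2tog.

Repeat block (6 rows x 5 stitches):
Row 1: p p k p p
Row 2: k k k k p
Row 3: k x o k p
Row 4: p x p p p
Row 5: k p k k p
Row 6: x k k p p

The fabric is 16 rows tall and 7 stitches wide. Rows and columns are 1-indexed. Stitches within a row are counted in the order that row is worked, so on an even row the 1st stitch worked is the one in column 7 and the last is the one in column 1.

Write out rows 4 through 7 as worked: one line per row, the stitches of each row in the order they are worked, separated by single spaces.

Row 4: chart row 4, WS - tiled (columns 1-7): p x p p p p x; work from column 7 back to 1 with k<->p swapped.
Row 5: chart row 5, RS - tile across columns 1-7 and work as-is.
Row 6: chart row 6, WS - tiled (columns 1-7): x k k p p x k; work from column 7 back to 1 with k<->p swapped.
Row 7: chart row 1, RS - tile across columns 1-7 and work as-is.

Result:
x k k k k x k
k p k k p k p
p x k k p p x
p p k p p p p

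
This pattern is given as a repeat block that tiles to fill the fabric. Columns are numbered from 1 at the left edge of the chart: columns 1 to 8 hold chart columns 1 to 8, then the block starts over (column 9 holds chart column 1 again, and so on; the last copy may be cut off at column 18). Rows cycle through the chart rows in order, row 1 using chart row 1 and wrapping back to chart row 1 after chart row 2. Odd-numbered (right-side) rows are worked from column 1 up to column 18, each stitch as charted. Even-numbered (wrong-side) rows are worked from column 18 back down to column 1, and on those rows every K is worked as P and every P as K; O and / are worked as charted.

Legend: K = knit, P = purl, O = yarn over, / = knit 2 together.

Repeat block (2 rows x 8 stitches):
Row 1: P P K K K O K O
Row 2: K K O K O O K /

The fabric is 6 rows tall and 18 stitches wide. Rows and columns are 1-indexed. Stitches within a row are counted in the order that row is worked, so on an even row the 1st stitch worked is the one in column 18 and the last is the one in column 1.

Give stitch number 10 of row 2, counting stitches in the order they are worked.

Result:
P

Derivation:
For row 2: chart row = ((2-1) mod 2) + 1 = 2; this is a WS (even) row.
Chart row 2 tiled across columns 1-18: K K O K O O K / K K O K O O K / K K
WS row: flip the tiled sequence (start at column 18) and apply K<->P; O and / stay.
Row 2 as worked: P P / P O O P O P P / P O O P O P P
Counting 10 along the worked row gives P.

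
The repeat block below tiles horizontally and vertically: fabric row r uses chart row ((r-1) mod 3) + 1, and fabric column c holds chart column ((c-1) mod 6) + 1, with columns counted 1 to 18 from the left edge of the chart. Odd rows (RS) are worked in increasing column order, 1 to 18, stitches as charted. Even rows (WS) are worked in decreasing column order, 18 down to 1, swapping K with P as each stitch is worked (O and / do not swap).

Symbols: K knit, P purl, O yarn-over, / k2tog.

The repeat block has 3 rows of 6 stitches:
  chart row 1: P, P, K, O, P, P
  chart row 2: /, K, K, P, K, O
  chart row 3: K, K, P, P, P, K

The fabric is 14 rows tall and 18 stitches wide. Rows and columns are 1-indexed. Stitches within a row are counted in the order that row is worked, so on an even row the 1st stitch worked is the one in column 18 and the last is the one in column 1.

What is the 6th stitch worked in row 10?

Result:
K

Derivation:
Row 10 uses chart row ((10-1) mod 3)+1 = 1. Row 10 is even, so WS.
Chart row 1 tiled across columns 1-18: P P K O P P P P K O P P P P K O P P
WS row: flip the tiled sequence (start at column 18) and apply K<->P; O and / stay.
Row 10 as worked: K K O P K K K K O P K K K K O P K K
Stitch 6 in working order -> K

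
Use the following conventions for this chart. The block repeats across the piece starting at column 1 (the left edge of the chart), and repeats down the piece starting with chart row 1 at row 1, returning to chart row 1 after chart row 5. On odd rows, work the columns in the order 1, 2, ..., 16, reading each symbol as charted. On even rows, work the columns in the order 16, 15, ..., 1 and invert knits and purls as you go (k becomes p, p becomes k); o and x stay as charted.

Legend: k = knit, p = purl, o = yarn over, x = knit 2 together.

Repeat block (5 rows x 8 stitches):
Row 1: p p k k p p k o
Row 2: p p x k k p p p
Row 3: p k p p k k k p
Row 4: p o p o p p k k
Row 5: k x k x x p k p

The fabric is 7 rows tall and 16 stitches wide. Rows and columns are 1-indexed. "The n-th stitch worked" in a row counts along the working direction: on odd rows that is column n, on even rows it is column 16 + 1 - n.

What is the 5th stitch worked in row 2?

Result:
p

Derivation:
Row 2 uses chart row ((2-1) mod 5)+1 = 2. Row 2 is even, so WS.
Chart row 2 tiled across columns 1-16: p p x k k p p p p p x k k p p p
Wrong side: read the tiled row from column 16 down to 1 and exchange k with p (leave o, x).
Row 2 as worked: k k k p p x k k k k k p p x k k
The 5th stitch worked is p.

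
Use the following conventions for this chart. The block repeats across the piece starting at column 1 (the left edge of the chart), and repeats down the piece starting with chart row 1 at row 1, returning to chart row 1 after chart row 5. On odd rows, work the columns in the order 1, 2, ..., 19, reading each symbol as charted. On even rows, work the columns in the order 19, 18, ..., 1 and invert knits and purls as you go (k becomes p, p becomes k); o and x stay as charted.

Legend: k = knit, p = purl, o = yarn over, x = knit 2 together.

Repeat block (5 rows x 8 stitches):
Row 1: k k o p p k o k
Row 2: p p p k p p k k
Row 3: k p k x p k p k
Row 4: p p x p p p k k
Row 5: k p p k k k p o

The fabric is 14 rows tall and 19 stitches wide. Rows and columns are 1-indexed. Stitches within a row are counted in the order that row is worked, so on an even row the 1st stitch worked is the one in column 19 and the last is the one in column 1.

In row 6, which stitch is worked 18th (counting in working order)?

Result:
p

Derivation:
Row 6 uses chart row ((6-1) mod 5)+1 = 1. Row 6 is even, so WS.
Chart row 1 tiled across columns 1-19: k k o p p k o k k k o p p k o k k k o
WS row: flip the tiled sequence (start at column 19) and apply k<->p; o and x stay.
Row 6 as worked: o p p p o p k k o p p p o p k k o p p
Stitch 18 in working order -> p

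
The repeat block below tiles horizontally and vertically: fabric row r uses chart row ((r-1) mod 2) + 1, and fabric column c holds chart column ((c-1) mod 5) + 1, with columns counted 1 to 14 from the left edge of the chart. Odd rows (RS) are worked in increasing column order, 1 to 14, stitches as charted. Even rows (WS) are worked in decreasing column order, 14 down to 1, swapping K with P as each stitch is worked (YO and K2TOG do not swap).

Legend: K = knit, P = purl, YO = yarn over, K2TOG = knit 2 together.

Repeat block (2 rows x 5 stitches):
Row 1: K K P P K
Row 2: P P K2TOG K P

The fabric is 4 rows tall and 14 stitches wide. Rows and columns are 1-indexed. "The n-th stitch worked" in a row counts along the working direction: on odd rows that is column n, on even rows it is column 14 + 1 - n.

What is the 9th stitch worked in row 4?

Row 4 uses chart row ((4-1) mod 2)+1 = 2. Row 4 is even, so WS.
Chart row 2 tiled across columns 1-14: P P K2TOG K P P P K2TOG K P P P K2TOG K
WS: work from column 14 back to column 1 (reverse the tiled row), swapping K<->P (YO and K2TOG unchanged).
Row 4 as worked: P K2TOG K K K P K2TOG K K K P K2TOG K K
The 9th stitch worked is K.

Result:
K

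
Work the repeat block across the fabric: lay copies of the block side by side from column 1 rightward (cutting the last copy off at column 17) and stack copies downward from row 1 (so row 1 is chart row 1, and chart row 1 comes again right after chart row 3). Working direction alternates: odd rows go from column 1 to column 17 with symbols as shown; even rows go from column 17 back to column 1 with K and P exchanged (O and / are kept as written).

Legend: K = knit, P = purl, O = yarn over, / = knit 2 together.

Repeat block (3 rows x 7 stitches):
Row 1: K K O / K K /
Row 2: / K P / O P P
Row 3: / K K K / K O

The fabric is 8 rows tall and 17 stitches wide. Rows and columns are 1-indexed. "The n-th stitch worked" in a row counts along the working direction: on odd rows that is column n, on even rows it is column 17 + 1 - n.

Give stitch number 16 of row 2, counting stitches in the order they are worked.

Result:
P

Derivation:
Row 2: (2-1) mod 3 = 1, so use chart row 2. Even row -> WS.
Chart row 2 tiled across columns 1-17: / K P / O P P / K P / O P P / K P
WS: work from column 17 back to column 1 (reverse the tiled row), swapping K<->P (O and / unchanged).
Row 2 as worked: K P / K K O / K P / K K O / K P /
The 16th stitch worked is P.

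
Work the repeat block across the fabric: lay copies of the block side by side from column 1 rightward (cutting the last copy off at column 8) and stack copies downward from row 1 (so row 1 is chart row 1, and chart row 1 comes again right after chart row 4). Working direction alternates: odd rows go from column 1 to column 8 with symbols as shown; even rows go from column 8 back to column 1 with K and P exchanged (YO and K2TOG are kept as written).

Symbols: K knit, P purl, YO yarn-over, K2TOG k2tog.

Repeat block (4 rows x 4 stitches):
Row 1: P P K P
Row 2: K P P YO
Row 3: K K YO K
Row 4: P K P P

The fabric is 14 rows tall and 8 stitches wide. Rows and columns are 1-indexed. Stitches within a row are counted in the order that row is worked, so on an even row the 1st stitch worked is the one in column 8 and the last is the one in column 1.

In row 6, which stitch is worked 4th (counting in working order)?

Row 6 uses chart row ((6-1) mod 4)+1 = 2. Row 6 is even, so WS.
Chart row 2 tiled across columns 1-8: K P P YO K P P YO
Wrong side: read the tiled row from column 8 down to 1 and exchange K with P (leave YO, K2TOG).
Row 6 as worked: YO K K P YO K K P
Stitch 4 in working order -> P

Result:
P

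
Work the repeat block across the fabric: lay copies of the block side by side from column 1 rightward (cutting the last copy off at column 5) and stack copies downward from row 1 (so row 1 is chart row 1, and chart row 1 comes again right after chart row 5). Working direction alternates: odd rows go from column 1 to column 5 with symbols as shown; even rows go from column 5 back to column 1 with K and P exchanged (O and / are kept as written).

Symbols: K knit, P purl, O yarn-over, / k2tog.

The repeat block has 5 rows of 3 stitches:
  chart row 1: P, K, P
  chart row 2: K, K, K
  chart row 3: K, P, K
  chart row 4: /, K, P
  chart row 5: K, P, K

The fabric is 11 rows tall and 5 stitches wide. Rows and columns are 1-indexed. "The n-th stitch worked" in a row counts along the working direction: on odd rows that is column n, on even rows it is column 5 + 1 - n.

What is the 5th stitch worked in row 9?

Row 9 uses chart row ((9-1) mod 5)+1 = 4. Row 9 is odd, so RS.
Chart row 4 tiled across columns 1-5: / K P / K
RS: work column 1 to column 5, symbols as charted — the tiled row is the row as worked.
The 5th stitch worked is K.

Stitch:
K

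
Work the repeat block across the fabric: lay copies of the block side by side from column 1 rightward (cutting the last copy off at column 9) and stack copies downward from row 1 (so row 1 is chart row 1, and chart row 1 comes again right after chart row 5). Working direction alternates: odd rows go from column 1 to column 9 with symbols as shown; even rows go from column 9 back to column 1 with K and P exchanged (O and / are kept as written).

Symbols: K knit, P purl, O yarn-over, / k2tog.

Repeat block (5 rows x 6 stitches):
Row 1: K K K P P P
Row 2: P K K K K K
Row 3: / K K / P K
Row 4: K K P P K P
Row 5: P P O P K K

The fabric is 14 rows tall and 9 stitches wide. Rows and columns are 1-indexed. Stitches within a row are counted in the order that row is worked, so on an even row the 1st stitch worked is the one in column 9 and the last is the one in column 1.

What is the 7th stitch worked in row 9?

Row 9 uses chart row ((9-1) mod 5)+1 = 4. Row 9 is odd, so RS.
Chart row 4 tiled across columns 1-9: K K P P K P K K P
Right side: take the tiled row as-is (worked left to right from column 1).
The 7th stitch worked is K.

Stitch:
K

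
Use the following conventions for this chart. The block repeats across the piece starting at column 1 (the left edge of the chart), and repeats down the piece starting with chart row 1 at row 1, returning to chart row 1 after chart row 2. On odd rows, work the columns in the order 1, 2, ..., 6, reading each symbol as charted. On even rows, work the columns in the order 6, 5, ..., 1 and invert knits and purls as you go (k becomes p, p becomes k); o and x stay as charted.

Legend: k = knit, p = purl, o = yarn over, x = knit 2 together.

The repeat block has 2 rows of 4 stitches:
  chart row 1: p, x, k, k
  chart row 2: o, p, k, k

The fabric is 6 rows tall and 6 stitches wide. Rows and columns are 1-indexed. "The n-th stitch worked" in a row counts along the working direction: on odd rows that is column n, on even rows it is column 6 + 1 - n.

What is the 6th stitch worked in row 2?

Result:
o

Derivation:
For row 2: chart row = ((2-1) mod 2) + 1 = 2; this is a WS (even) row.
Chart row 2 tiled across columns 1-6: o p k k o p
Wrong side: read the tiled row from column 6 down to 1 and exchange k with p (leave o, x).
Row 2 as worked: k o p p k o
Counting 6 along the worked row gives o.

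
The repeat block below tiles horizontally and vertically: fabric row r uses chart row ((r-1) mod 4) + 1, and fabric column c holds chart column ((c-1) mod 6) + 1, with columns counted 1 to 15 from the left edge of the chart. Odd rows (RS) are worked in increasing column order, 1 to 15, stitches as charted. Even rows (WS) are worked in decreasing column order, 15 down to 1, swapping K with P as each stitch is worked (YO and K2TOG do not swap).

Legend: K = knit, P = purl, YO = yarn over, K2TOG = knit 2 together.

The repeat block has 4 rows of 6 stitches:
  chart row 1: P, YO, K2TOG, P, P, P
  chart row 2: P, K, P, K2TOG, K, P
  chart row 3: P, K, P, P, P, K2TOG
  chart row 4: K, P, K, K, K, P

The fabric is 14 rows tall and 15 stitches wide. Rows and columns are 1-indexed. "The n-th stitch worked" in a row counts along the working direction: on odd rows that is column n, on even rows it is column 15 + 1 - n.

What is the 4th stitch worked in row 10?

For row 10: chart row = ((10-1) mod 4) + 1 = 2; this is a WS (even) row.
Chart row 2 tiled across columns 1-15: P K P K2TOG K P P K P K2TOG K P P K P
WS row: flip the tiled sequence (start at column 15) and apply K<->P; YO and K2TOG stay.
Row 10 as worked: K P K K P K2TOG K P K K P K2TOG K P K
Stitch 4 in working order -> K

== STITCH ==
K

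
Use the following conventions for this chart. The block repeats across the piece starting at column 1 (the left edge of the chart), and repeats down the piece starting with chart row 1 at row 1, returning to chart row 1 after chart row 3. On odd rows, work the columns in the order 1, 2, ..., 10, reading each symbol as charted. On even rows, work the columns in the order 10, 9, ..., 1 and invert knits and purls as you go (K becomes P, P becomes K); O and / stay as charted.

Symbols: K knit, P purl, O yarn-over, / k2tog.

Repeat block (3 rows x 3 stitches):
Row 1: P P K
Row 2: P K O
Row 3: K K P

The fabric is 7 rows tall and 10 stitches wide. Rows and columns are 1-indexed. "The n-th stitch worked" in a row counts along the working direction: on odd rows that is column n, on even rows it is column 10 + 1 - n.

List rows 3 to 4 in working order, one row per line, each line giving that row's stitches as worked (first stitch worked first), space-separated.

Row 3: chart row 3, RS - tile across columns 1-10 and work as-is.
Row 4: chart row 1, WS - tiled (columns 1-10): P P K P P K P P K P; work from column 10 back to 1 with K<->P swapped.

Rows as worked:
K K P K K P K K P K
K P K K P K K P K K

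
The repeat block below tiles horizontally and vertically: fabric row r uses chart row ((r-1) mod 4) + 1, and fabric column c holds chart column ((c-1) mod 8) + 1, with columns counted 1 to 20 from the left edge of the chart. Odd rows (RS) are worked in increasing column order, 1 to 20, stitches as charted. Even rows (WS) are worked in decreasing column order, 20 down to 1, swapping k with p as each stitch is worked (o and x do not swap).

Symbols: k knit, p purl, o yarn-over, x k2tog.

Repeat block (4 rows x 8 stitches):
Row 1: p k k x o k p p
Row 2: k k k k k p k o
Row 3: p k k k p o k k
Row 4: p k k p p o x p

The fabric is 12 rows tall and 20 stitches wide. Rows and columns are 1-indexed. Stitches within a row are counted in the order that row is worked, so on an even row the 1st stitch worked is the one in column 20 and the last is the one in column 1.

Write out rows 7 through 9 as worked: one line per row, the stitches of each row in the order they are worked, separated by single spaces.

== ROWS AS WORKED ==
p k k k p o k k p k k k p o k k p k k k
k p p k k x o k k p p k k x o k k p p k
p k k x o k p p p k k x o k p p p k k x

Derivation:
Row 7: chart row 3, RS - tile across columns 1-20 and work as-is.
Row 8: chart row 4, WS - tiled (columns 1-20): p k k p p o x p p k k p p o x p p k k p; work from column 20 back to 1 with k<->p swapped.
Row 9: chart row 1, RS - tile across columns 1-20 and work as-is.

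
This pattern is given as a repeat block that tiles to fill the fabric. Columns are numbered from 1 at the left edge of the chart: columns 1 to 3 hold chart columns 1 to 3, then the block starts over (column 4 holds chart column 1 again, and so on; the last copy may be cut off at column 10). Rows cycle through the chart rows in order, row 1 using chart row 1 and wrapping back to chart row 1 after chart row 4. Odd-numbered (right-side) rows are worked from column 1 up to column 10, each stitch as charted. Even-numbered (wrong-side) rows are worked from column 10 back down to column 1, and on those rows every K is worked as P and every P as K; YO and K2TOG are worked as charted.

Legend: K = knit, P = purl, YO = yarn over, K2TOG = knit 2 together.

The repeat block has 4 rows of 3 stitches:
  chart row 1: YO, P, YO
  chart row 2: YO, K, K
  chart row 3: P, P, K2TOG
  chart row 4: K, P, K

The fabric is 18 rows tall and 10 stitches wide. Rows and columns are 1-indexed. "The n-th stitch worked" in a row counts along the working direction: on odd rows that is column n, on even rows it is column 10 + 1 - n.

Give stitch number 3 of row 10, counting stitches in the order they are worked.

== STITCH ==
P

Derivation:
Row 10: (10-1) mod 4 = 1, so use chart row 2. Even row -> WS.
Chart row 2 tiled across columns 1-10: YO K K YO K K YO K K YO
WS row: flip the tiled sequence (start at column 10) and apply K<->P; YO and K2TOG stay.
Row 10 as worked: YO P P YO P P YO P P YO
Stitch 3 in working order -> P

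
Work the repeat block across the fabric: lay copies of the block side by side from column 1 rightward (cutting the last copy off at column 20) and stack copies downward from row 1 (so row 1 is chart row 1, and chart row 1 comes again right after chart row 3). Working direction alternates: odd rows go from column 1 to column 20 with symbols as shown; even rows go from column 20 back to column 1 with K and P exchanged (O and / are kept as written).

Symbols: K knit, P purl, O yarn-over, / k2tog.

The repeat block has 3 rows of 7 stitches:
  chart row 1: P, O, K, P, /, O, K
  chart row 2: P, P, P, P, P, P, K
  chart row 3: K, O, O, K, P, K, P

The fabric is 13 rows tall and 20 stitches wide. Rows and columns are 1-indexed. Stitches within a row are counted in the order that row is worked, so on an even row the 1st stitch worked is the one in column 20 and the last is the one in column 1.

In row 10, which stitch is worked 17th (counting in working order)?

Row 10: (10-1) mod 3 = 0, so use chart row 1. Even row -> WS.
Chart row 1 tiled across columns 1-20: P O K P / O K P O K P / O K P O K P / O
WS: work from column 20 back to column 1 (reverse the tiled row), swapping K<->P (O and / unchanged).
Row 10 as worked: O / K P O K P O / K P O K P O / K P O K
Counting 17 along the worked row gives K.

Result:
K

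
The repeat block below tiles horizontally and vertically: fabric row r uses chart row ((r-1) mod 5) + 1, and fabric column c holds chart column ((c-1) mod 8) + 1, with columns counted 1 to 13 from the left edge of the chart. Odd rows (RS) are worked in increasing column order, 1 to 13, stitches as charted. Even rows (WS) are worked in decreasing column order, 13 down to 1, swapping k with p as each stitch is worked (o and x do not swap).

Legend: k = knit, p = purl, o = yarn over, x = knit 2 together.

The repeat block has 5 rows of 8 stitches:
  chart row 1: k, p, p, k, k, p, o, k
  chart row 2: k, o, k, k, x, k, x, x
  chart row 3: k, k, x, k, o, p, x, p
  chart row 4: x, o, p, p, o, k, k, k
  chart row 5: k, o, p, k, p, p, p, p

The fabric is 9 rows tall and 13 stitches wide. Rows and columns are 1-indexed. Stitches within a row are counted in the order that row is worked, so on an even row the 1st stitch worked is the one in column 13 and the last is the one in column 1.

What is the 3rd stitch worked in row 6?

Row 6 uses chart row ((6-1) mod 5)+1 = 1. Row 6 is even, so WS.
Chart row 1 tiled across columns 1-13: k p p k k p o k k p p k k
WS row: flip the tiled sequence (start at column 13) and apply k<->p; o and x stay.
Row 6 as worked: p p k k p p o k p p k k p
Counting 3 along the worked row gives k.

Stitch:
k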